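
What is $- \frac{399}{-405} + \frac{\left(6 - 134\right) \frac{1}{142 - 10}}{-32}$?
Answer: $\frac{1508}{1485} \approx 1.0155$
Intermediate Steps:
$- \frac{399}{-405} + \frac{\left(6 - 134\right) \frac{1}{142 - 10}}{-32} = \left(-399\right) \left(- \frac{1}{405}\right) + - \frac{128}{132} \left(- \frac{1}{32}\right) = \frac{133}{135} + \left(-128\right) \frac{1}{132} \left(- \frac{1}{32}\right) = \frac{133}{135} - - \frac{1}{33} = \frac{133}{135} + \frac{1}{33} = \frac{1508}{1485}$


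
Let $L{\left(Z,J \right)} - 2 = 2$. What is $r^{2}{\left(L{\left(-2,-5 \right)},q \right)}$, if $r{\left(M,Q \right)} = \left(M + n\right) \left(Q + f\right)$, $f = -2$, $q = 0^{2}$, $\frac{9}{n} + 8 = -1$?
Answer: $36$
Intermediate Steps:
$L{\left(Z,J \right)} = 4$ ($L{\left(Z,J \right)} = 2 + 2 = 4$)
$n = -1$ ($n = \frac{9}{-8 - 1} = \frac{9}{-9} = 9 \left(- \frac{1}{9}\right) = -1$)
$q = 0$
$r{\left(M,Q \right)} = \left(-1 + M\right) \left(-2 + Q\right)$ ($r{\left(M,Q \right)} = \left(M - 1\right) \left(Q - 2\right) = \left(-1 + M\right) \left(-2 + Q\right)$)
$r^{2}{\left(L{\left(-2,-5 \right)},q \right)} = \left(2 - 0 - 8 + 4 \cdot 0\right)^{2} = \left(2 + 0 - 8 + 0\right)^{2} = \left(-6\right)^{2} = 36$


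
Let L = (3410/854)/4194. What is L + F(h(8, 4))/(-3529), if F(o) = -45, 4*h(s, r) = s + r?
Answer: 86604655/6319867302 ≈ 0.013704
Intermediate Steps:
h(s, r) = r/4 + s/4 (h(s, r) = (s + r)/4 = (r + s)/4 = r/4 + s/4)
L = 1705/1790838 (L = (3410*(1/854))*(1/4194) = (1705/427)*(1/4194) = 1705/1790838 ≈ 0.00095207)
L + F(h(8, 4))/(-3529) = 1705/1790838 - 45/(-3529) = 1705/1790838 - 45*(-1/3529) = 1705/1790838 + 45/3529 = 86604655/6319867302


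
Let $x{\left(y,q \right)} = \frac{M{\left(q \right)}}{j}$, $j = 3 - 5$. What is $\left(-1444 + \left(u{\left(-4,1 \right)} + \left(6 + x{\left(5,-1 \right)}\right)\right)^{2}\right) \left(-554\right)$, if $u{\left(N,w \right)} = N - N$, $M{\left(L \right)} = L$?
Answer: $\frac{1553139}{2} \approx 7.7657 \cdot 10^{5}$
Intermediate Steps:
$j = -2$ ($j = 3 - 5 = -2$)
$u{\left(N,w \right)} = 0$
$x{\left(y,q \right)} = - \frac{q}{2}$ ($x{\left(y,q \right)} = \frac{q}{-2} = q \left(- \frac{1}{2}\right) = - \frac{q}{2}$)
$\left(-1444 + \left(u{\left(-4,1 \right)} + \left(6 + x{\left(5,-1 \right)}\right)\right)^{2}\right) \left(-554\right) = \left(-1444 + \left(0 + \left(6 - - \frac{1}{2}\right)\right)^{2}\right) \left(-554\right) = \left(-1444 + \left(0 + \left(6 + \frac{1}{2}\right)\right)^{2}\right) \left(-554\right) = \left(-1444 + \left(0 + \frac{13}{2}\right)^{2}\right) \left(-554\right) = \left(-1444 + \left(\frac{13}{2}\right)^{2}\right) \left(-554\right) = \left(-1444 + \frac{169}{4}\right) \left(-554\right) = \left(- \frac{5607}{4}\right) \left(-554\right) = \frac{1553139}{2}$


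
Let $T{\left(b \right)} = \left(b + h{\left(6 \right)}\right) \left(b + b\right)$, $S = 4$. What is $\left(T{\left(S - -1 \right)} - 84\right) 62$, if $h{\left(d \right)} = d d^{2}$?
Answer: $131812$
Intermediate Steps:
$h{\left(d \right)} = d^{3}$
$T{\left(b \right)} = 2 b \left(216 + b\right)$ ($T{\left(b \right)} = \left(b + 6^{3}\right) \left(b + b\right) = \left(b + 216\right) 2 b = \left(216 + b\right) 2 b = 2 b \left(216 + b\right)$)
$\left(T{\left(S - -1 \right)} - 84\right) 62 = \left(2 \left(4 - -1\right) \left(216 + \left(4 - -1\right)\right) - 84\right) 62 = \left(2 \left(4 + 1\right) \left(216 + \left(4 + 1\right)\right) - 84\right) 62 = \left(2 \cdot 5 \left(216 + 5\right) - 84\right) 62 = \left(2 \cdot 5 \cdot 221 - 84\right) 62 = \left(2210 - 84\right) 62 = 2126 \cdot 62 = 131812$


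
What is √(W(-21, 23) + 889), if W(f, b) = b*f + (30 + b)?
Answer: 3*√51 ≈ 21.424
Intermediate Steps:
W(f, b) = 30 + b + b*f
√(W(-21, 23) + 889) = √((30 + 23 + 23*(-21)) + 889) = √((30 + 23 - 483) + 889) = √(-430 + 889) = √459 = 3*√51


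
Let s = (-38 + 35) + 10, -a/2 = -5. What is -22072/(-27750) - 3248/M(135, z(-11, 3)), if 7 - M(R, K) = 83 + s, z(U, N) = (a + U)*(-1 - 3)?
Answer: 45981988/1151625 ≈ 39.928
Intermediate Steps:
a = 10 (a = -2*(-5) = 10)
s = 7 (s = -3 + 10 = 7)
z(U, N) = -40 - 4*U (z(U, N) = (10 + U)*(-1 - 3) = (10 + U)*(-4) = -40 - 4*U)
M(R, K) = -83 (M(R, K) = 7 - (83 + 7) = 7 - 1*90 = 7 - 90 = -83)
-22072/(-27750) - 3248/M(135, z(-11, 3)) = -22072/(-27750) - 3248/(-83) = -22072*(-1/27750) - 3248*(-1/83) = 11036/13875 + 3248/83 = 45981988/1151625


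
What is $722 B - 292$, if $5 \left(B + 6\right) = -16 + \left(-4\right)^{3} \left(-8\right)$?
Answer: $\frac{334992}{5} \approx 66998.0$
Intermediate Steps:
$B = \frac{466}{5}$ ($B = -6 + \frac{-16 + \left(-4\right)^{3} \left(-8\right)}{5} = -6 + \frac{-16 - -512}{5} = -6 + \frac{-16 + 512}{5} = -6 + \frac{1}{5} \cdot 496 = -6 + \frac{496}{5} = \frac{466}{5} \approx 93.2$)
$722 B - 292 = 722 \cdot \frac{466}{5} - 292 = \frac{336452}{5} - 292 = \frac{334992}{5}$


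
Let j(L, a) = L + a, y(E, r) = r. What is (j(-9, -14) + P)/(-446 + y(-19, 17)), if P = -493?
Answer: 172/143 ≈ 1.2028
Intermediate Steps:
(j(-9, -14) + P)/(-446 + y(-19, 17)) = ((-9 - 14) - 493)/(-446 + 17) = (-23 - 493)/(-429) = -516*(-1/429) = 172/143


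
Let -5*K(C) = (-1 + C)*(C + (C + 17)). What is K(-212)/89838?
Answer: -28897/149730 ≈ -0.19299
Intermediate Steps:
K(C) = -(-1 + C)*(17 + 2*C)/5 (K(C) = -(-1 + C)*(C + (C + 17))/5 = -(-1 + C)*(C + (17 + C))/5 = -(-1 + C)*(17 + 2*C)/5)
K(-212)/89838 = (17/5 - 3*(-212) - ⅖*(-212)²)/89838 = (17/5 + 636 - ⅖*44944)*(1/89838) = (17/5 + 636 - 89888/5)*(1/89838) = -86691/5*1/89838 = -28897/149730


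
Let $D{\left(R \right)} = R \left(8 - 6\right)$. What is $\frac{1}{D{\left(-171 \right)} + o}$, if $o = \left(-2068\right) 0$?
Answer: $- \frac{1}{342} \approx -0.002924$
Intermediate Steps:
$D{\left(R \right)} = 2 R$ ($D{\left(R \right)} = R 2 = 2 R$)
$o = 0$
$\frac{1}{D{\left(-171 \right)} + o} = \frac{1}{2 \left(-171\right) + 0} = \frac{1}{-342 + 0} = \frac{1}{-342} = - \frac{1}{342}$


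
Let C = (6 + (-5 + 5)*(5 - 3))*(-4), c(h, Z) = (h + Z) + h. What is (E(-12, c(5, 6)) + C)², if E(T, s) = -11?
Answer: 1225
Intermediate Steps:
c(h, Z) = Z + 2*h (c(h, Z) = (Z + h) + h = Z + 2*h)
C = -24 (C = (6 + 0*2)*(-4) = (6 + 0)*(-4) = 6*(-4) = -24)
(E(-12, c(5, 6)) + C)² = (-11 - 24)² = (-35)² = 1225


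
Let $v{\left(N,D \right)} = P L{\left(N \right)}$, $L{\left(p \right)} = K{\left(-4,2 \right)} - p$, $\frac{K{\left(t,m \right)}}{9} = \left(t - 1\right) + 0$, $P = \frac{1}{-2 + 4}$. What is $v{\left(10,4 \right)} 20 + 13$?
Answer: $-537$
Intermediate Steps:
$P = \frac{1}{2} \approx 0.5$
$K{\left(t,m \right)} = -9 + 9 t$ ($K{\left(t,m \right)} = 9 \left(\left(t - 1\right) + 0\right) = 9 \left(\left(-1 + t\right) + 0\right) = 9 \left(-1 + t\right) = -9 + 9 t$)
$L{\left(p \right)} = -45 - p$ ($L{\left(p \right)} = \left(-9 + 9 \left(-4\right)\right) - p = \left(-9 - 36\right) - p = -45 - p$)
$v{\left(N,D \right)} = - \frac{45}{2} - \frac{N}{2}$ ($v{\left(N,D \right)} = \frac{-45 - N}{2} = - \frac{45}{2} - \frac{N}{2}$)
$v{\left(10,4 \right)} 20 + 13 = \left(- \frac{45}{2} - 5\right) 20 + 13 = \left(- \frac{55}{2}\right) 20 + 13 = -550 + 13 = -537$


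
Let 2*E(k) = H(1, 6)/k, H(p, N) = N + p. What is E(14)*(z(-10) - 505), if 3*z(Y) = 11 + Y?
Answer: -757/6 ≈ -126.17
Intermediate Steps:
E(k) = 7/(2*k) (E(k) = ((6 + 1)/k)/2 = (7/k)/2 = 7/(2*k))
z(Y) = 11/3 + Y/3 (z(Y) = (11 + Y)/3 = 11/3 + Y/3)
E(14)*(z(-10) - 505) = ((7/2)/14)*((11/3 + (⅓)*(-10)) - 505) = ((7/2)*(1/14))*((11/3 - 10/3) - 505) = (⅓ - 505)/4 = (¼)*(-1514/3) = -757/6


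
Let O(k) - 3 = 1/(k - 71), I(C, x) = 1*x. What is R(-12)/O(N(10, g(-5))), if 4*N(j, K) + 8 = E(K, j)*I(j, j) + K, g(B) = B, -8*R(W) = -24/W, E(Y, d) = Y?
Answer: -347/4148 ≈ -0.083655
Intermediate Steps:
I(C, x) = x
R(W) = 3/W (R(W) = -(-3)/W = 3/W)
N(j, K) = -2 + K/4 + K*j/4 (N(j, K) = -2 + (K*j + K)/4 = -2 + (K + K*j)/4 = -2 + (K/4 + K*j/4) = -2 + K/4 + K*j/4)
O(k) = 3 + 1/(-71 + k) (O(k) = 3 + 1/(k - 71) = 3 + 1/(-71 + k))
R(-12)/O(N(10, g(-5))) = (3/(-12))/(((-212 + 3*(-2 + (¼)*(-5) + (¼)*(-5)*10))/(-71 + (-2 + (¼)*(-5) + (¼)*(-5)*10)))) = (3*(-1/12))/(((-212 + 3*(-2 - 5/4 - 25/2))/(-71 + (-2 - 5/4 - 25/2)))) = -(-71 - 63/4)/(-212 + 3*(-63/4))/4 = -(-347/(4*(-212 - 189/4)))/4 = -1/(4*((-4/347*(-1037/4)))) = -1/(4*1037/347) = -¼*347/1037 = -347/4148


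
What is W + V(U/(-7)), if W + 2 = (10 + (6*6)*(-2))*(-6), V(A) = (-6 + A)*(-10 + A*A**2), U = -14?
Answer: 378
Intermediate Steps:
V(A) = (-10 + A**3)*(-6 + A) (V(A) = (-6 + A)*(-10 + A**3) = (-10 + A**3)*(-6 + A))
W = 370 (W = -2 + (10 + (6*6)*(-2))*(-6) = -2 + (10 + 36*(-2))*(-6) = -2 + (10 - 72)*(-6) = -2 - 62*(-6) = -2 + 372 = 370)
W + V(U/(-7)) = 370 + (60 + (-14/(-7))**4 - (-140)/(-7) - 6*(-14/(-7))**3) = 370 + (60 + (-14*(-1/7))**4 - (-140)*(-1)/7 - 6*(-14*(-1/7))**3) = 370 + (60 + 2**4 - 10*2 - 6*2**3) = 370 + (60 + 16 - 20 - 6*8) = 370 + (60 + 16 - 20 - 48) = 370 + 8 = 378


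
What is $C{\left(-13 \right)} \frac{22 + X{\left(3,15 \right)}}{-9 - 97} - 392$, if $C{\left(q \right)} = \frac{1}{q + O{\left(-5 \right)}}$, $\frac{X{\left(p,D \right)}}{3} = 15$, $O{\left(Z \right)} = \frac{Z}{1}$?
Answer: $- \frac{747869}{1908} \approx -391.96$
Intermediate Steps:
$O{\left(Z \right)} = Z$ ($O{\left(Z \right)} = Z 1 = Z$)
$X{\left(p,D \right)} = 45$ ($X{\left(p,D \right)} = 3 \cdot 15 = 45$)
$C{\left(q \right)} = \frac{1}{-5 + q}$ ($C{\left(q \right)} = \frac{1}{q - 5} = \frac{1}{-5 + q}$)
$C{\left(-13 \right)} \frac{22 + X{\left(3,15 \right)}}{-9 - 97} - 392 = \frac{\left(22 + 45\right) \frac{1}{-9 - 97}}{-5 - 13} - 392 = \frac{67 \frac{1}{-106}}{-18} - 392 = - \frac{67 \left(- \frac{1}{106}\right)}{18} - 392 = \left(- \frac{1}{18}\right) \left(- \frac{67}{106}\right) - 392 = \frac{67}{1908} - 392 = - \frac{747869}{1908}$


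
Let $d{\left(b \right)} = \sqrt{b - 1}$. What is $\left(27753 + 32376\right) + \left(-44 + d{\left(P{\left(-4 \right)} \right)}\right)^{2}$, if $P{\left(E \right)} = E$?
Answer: $62060 - 88 i \sqrt{5} \approx 62060.0 - 196.77 i$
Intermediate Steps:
$d{\left(b \right)} = \sqrt{-1 + b}$
$\left(27753 + 32376\right) + \left(-44 + d{\left(P{\left(-4 \right)} \right)}\right)^{2} = \left(27753 + 32376\right) + \left(-44 + \sqrt{-1 - 4}\right)^{2} = 60129 + \left(-44 + \sqrt{-5}\right)^{2} = 60129 + \left(-44 + i \sqrt{5}\right)^{2}$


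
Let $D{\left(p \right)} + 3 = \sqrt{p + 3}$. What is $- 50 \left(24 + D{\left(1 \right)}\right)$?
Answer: $-1150$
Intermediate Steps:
$D{\left(p \right)} = -3 + \sqrt{3 + p}$ ($D{\left(p \right)} = -3 + \sqrt{p + 3} = -3 + \sqrt{3 + p}$)
$- 50 \left(24 + D{\left(1 \right)}\right) = - 50 \left(24 - \left(3 - \sqrt{3 + 1}\right)\right) = - 50 \left(24 - \left(3 - \sqrt{4}\right)\right) = - 50 \left(24 + \left(-3 + 2\right)\right) = - 50 \left(24 - 1\right) = \left(-50\right) 23 = -1150$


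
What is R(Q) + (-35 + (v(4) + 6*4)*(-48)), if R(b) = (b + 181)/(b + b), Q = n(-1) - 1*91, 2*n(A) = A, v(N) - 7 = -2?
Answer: -522461/366 ≈ -1427.5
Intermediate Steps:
v(N) = 5 (v(N) = 7 - 2 = 5)
n(A) = A/2
Q = -183/2 (Q = (½)*(-1) - 1*91 = -½ - 91 = -183/2 ≈ -91.500)
R(b) = (181 + b)/(2*b) (R(b) = (181 + b)/((2*b)) = (181 + b)*(1/(2*b)) = (181 + b)/(2*b))
R(Q) + (-35 + (v(4) + 6*4)*(-48)) = (181 - 183/2)/(2*(-183/2)) + (-35 + (5 + 6*4)*(-48)) = (½)*(-2/183)*(179/2) + (-35 + (5 + 24)*(-48)) = -179/366 + (-35 + 29*(-48)) = -179/366 + (-35 - 1392) = -179/366 - 1427 = -522461/366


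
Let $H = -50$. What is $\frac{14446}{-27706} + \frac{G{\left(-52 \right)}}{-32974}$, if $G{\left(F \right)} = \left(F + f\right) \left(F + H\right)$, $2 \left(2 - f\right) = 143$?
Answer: $- \frac{409851431}{456788822} \approx -0.89724$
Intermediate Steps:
$f = - \frac{139}{2}$ ($f = 2 - \frac{143}{2} = - \frac{139}{2} \approx -69.5$)
$G{\left(F \right)} = \left(-50 + F\right) \left(- \frac{139}{2} + F\right)$ ($G{\left(F \right)} = \left(F - \frac{139}{2}\right) \left(F - 50\right) = \left(- \frac{139}{2} + F\right) \left(-50 + F\right) = \left(-50 + F\right) \left(- \frac{139}{2} + F\right)$)
$\frac{14446}{-27706} + \frac{G{\left(-52 \right)}}{-32974} = \frac{14446}{-27706} + \frac{3475 + \left(-52\right)^{2} - -6214}{-32974} = 14446 \left(- \frac{1}{27706}\right) + \left(3475 + 2704 + 6214\right) \left(- \frac{1}{32974}\right) = - \frac{7223}{13853} + 12393 \left(- \frac{1}{32974}\right) = - \frac{7223}{13853} - \frac{12393}{32974} = - \frac{409851431}{456788822}$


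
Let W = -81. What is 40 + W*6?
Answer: -446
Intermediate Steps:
40 + W*6 = 40 - 81*6 = 40 - 486 = -446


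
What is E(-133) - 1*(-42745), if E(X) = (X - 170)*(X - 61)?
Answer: 101527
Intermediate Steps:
E(X) = (-170 + X)*(-61 + X)
E(-133) - 1*(-42745) = (10370 + (-133)**2 - 231*(-133)) - 1*(-42745) = (10370 + 17689 + 30723) + 42745 = 58782 + 42745 = 101527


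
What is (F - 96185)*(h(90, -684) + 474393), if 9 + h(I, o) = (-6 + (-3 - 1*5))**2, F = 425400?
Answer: 156238854700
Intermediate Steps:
h(I, o) = 187 (h(I, o) = -9 + (-6 + (-3 - 1*5))**2 = -9 + (-6 + (-3 - 5))**2 = -9 + (-6 - 8)**2 = -9 + (-14)**2 = -9 + 196 = 187)
(F - 96185)*(h(90, -684) + 474393) = (425400 - 96185)*(187 + 474393) = 329215*474580 = 156238854700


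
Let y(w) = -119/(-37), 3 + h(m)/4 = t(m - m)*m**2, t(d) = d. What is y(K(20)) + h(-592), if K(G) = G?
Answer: -325/37 ≈ -8.7838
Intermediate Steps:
h(m) = -12 (h(m) = -12 + 4*((m - m)*m**2) = -12 + 4*(0*m**2) = -12 + 4*0 = -12 + 0 = -12)
y(w) = 119/37 (y(w) = -119*(-1/37) = 119/37)
y(K(20)) + h(-592) = 119/37 - 12 = -325/37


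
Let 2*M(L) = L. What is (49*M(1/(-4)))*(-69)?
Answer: 3381/8 ≈ 422.63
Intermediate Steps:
M(L) = L/2
(49*M(1/(-4)))*(-69) = (49*((½)/(-4)))*(-69) = (49*((½)*(-¼)))*(-69) = (49*(-⅛))*(-69) = -49/8*(-69) = 3381/8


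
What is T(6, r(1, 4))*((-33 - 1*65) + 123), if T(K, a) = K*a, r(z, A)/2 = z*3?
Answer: 900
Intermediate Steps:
r(z, A) = 6*z (r(z, A) = 2*(z*3) = 2*(3*z) = 6*z)
T(6, r(1, 4))*((-33 - 1*65) + 123) = (6*(6*1))*((-33 - 1*65) + 123) = (6*6)*((-33 - 65) + 123) = 36*(-98 + 123) = 36*25 = 900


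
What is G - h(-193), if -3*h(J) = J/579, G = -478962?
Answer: -4310659/9 ≈ -4.7896e+5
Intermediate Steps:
h(J) = -J/1737 (h(J) = -J/(3*579) = -J/1737)
G - h(-193) = -478962 - (-1)*(-193)/1737 = -478962 - 1*⅑ = -478962 - ⅑ = -4310659/9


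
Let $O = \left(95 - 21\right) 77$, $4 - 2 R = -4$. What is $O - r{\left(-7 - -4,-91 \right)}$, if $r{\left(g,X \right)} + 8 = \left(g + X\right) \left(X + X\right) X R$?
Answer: $6233018$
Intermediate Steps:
$R = 4$ ($R = 2 - -2 = 2 + 2 = 4$)
$O = 5698$ ($O = 74 \cdot 77 = 5698$)
$r{\left(g,X \right)} = -8 + 8 X^{2} \left(X + g\right)$ ($r{\left(g,X \right)} = -8 + \left(g + X\right) \left(X + X\right) X 4 = -8 + \left(X + g\right) 2 X X 4 = -8 + 2 X \left(X + g\right) X 4 = -8 + 2 X^{2} \left(X + g\right) 4 = -8 + 8 X^{2} \left(X + g\right)$)
$O - r{\left(-7 - -4,-91 \right)} = 5698 - \left(-8 + 8 \left(-91\right)^{3} + 8 \left(-7 - -4\right) \left(-91\right)^{2}\right) = 5698 - \left(-8 + 8 \left(-753571\right) + 8 \left(-7 + 4\right) 8281\right) = 5698 - \left(-8 - 6028568 + 8 \left(-3\right) 8281\right) = 5698 - \left(-8 - 6028568 - 198744\right) = 5698 - -6227320 = 5698 + 6227320 = 6233018$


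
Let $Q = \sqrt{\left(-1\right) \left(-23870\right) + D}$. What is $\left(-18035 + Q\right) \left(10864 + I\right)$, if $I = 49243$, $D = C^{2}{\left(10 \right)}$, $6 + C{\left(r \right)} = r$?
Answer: $-1084029745 + 180321 \sqrt{2654} \approx -1.0747 \cdot 10^{9}$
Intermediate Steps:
$C{\left(r \right)} = -6 + r$
$D = 16$ ($D = \left(-6 + 10\right)^{2} = 4^{2} = 16$)
$Q = 3 \sqrt{2654}$ ($Q = \sqrt{\left(-1\right) \left(-23870\right) + 16} = \sqrt{23870 + 16} = \sqrt{23886} = 3 \sqrt{2654} \approx 154.55$)
$\left(-18035 + Q\right) \left(10864 + I\right) = \left(-18035 + 3 \sqrt{2654}\right) \left(10864 + 49243\right) = \left(-18035 + 3 \sqrt{2654}\right) 60107 = -1084029745 + 180321 \sqrt{2654}$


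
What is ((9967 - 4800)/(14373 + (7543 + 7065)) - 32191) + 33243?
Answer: 30493179/28981 ≈ 1052.2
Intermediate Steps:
((9967 - 4800)/(14373 + (7543 + 7065)) - 32191) + 33243 = (5167/(14373 + 14608) - 32191) + 33243 = (5167/28981 - 32191) + 33243 = -932922204/28981 + 33243 = 30493179/28981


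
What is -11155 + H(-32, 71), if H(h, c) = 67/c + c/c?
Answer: -791867/71 ≈ -11153.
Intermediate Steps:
H(h, c) = 1 + 67/c (H(h, c) = 67/c + 1 = 1 + 67/c)
-11155 + H(-32, 71) = -11155 + (67 + 71)/71 = -11155 + (1/71)*138 = -11155 + 138/71 = -791867/71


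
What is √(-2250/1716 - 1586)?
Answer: I*√129835706/286 ≈ 39.841*I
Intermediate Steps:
√(-2250/1716 - 1586) = √(-2250*1/1716 - 1586) = √(-375/286 - 1586) = √(-453971/286) = I*√129835706/286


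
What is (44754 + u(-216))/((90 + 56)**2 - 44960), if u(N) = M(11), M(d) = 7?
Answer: -44761/23644 ≈ -1.8931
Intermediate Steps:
u(N) = 7
(44754 + u(-216))/((90 + 56)**2 - 44960) = (44754 + 7)/((90 + 56)**2 - 44960) = 44761/(146**2 - 44960) = 44761/(21316 - 44960) = 44761/(-23644) = 44761*(-1/23644) = -44761/23644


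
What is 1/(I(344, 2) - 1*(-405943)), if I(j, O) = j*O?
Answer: 1/406631 ≈ 2.4592e-6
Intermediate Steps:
I(j, O) = O*j
1/(I(344, 2) - 1*(-405943)) = 1/(2*344 - 1*(-405943)) = 1/(688 + 405943) = 1/406631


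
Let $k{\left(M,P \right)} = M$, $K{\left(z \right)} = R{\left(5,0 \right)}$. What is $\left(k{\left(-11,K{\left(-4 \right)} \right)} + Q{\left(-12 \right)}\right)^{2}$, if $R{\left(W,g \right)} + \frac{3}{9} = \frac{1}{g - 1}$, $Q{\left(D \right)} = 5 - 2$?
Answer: $64$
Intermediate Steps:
$Q{\left(D \right)} = 3$ ($Q{\left(D \right)} = 5 - 2 = 3$)
$R{\left(W,g \right)} = - \frac{1}{3} + \frac{1}{-1 + g}$ ($R{\left(W,g \right)} = - \frac{1}{3} + \frac{1}{g - 1} = - \frac{1}{3} + \frac{1}{-1 + g}$)
$K{\left(z \right)} = - \frac{4}{3}$ ($K{\left(z \right)} = \frac{4 - 0}{3 \left(-1 + 0\right)} = \frac{4 + 0}{3 \left(-1\right)} = \frac{1}{3} \left(-1\right) 4 = - \frac{4}{3}$)
$\left(k{\left(-11,K{\left(-4 \right)} \right)} + Q{\left(-12 \right)}\right)^{2} = \left(-11 + 3\right)^{2} = \left(-8\right)^{2} = 64$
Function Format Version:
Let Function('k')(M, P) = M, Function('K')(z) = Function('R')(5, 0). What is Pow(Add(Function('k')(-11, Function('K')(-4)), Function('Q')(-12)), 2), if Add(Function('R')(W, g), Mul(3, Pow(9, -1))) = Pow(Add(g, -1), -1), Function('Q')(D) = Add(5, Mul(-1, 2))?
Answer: 64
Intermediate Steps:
Function('Q')(D) = 3 (Function('Q')(D) = Add(5, -2) = 3)
Function('R')(W, g) = Add(Rational(-1, 3), Pow(Add(-1, g), -1)) (Function('R')(W, g) = Add(Rational(-1, 3), Pow(Add(g, -1), -1)) = Add(Rational(-1, 3), Pow(Add(-1, g), -1)))
Function('K')(z) = Rational(-4, 3) (Function('K')(z) = Mul(Rational(1, 3), Pow(Add(-1, 0), -1), Add(4, Mul(-1, 0))) = Mul(Rational(1, 3), Pow(-1, -1), Add(4, 0)) = Mul(Rational(1, 3), -1, 4) = Rational(-4, 3))
Pow(Add(Function('k')(-11, Function('K')(-4)), Function('Q')(-12)), 2) = Pow(Add(-11, 3), 2) = Pow(-8, 2) = 64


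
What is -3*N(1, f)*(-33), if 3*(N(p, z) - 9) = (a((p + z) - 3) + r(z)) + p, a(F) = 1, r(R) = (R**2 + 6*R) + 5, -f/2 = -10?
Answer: 18282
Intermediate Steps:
f = 20 (f = -2*(-10) = 20)
r(R) = 5 + R**2 + 6*R
N(p, z) = 11 + 2*z + p/3 + z**2/3 (N(p, z) = 9 + ((1 + (5 + z**2 + 6*z)) + p)/3 = 9 + ((6 + z**2 + 6*z) + p)/3 = 9 + (6 + p + z**2 + 6*z)/3 = 9 + (2 + 2*z + p/3 + z**2/3) = 11 + 2*z + p/3 + z**2/3)
-3*N(1, f)*(-33) = -3*(11 + 2*20 + (1/3)*1 + (1/3)*20**2)*(-33) = -3*(11 + 40 + 1/3 + (1/3)*400)*(-33) = -3*(11 + 40 + 1/3 + 400/3)*(-33) = -3*554/3*(-33) = -554*(-33) = 18282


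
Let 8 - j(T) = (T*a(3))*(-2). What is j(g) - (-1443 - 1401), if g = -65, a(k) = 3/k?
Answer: 2722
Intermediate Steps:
j(T) = 8 + 2*T (j(T) = 8 - T*(3/3)*(-2) = 8 - T*(3*(1/3))*(-2) = 8 - T*1*(-2) = 8 - T*(-2) = 8 - (-2)*T = 8 + 2*T)
j(g) - (-1443 - 1401) = (8 + 2*(-65)) - (-1443 - 1401) = (8 - 130) - 1*(-2844) = -122 + 2844 = 2722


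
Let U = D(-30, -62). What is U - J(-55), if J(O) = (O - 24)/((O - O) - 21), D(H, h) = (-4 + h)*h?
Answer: 85853/21 ≈ 4088.2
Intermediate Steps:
D(H, h) = h*(-4 + h)
U = 4092 (U = -62*(-4 - 62) = -62*(-66) = 4092)
J(O) = 8/7 - O/21 (J(O) = (-24 + O)/(0 - 21) = (-24 + O)/(-21) = (-24 + O)*(-1/21) = 8/7 - O/21)
U - J(-55) = 4092 - (8/7 - 1/21*(-55)) = 4092 - (8/7 + 55/21) = 4092 - 1*79/21 = 4092 - 79/21 = 85853/21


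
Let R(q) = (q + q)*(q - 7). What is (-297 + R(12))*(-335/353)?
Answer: 59295/353 ≈ 167.97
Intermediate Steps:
R(q) = 2*q*(-7 + q) (R(q) = (2*q)*(-7 + q) = 2*q*(-7 + q))
(-297 + R(12))*(-335/353) = (-297 + 2*12*(-7 + 12))*(-335/353) = (-297 + 2*12*5)*(-335*1/353) = (-297 + 120)*(-335/353) = -177*(-335/353) = 59295/353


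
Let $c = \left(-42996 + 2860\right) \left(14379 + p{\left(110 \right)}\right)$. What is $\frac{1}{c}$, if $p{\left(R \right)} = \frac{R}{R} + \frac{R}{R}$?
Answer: $- \frac{1}{577195816} \approx -1.7325 \cdot 10^{-9}$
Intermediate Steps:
$p{\left(R \right)} = 2$ ($p{\left(R \right)} = 1 + 1 = 2$)
$c = -577195816$ ($c = \left(-42996 + 2860\right) \left(14379 + 2\right) = \left(-40136\right) 14381 = -577195816$)
$\frac{1}{c} = \frac{1}{-577195816} = - \frac{1}{577195816}$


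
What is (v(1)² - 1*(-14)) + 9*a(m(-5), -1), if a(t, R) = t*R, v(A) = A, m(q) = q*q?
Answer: -210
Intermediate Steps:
m(q) = q²
a(t, R) = R*t
(v(1)² - 1*(-14)) + 9*a(m(-5), -1) = (1² - 1*(-14)) + 9*(-1*(-5)²) = (1 + 14) + 9*(-1*25) = 15 + 9*(-25) = 15 - 225 = -210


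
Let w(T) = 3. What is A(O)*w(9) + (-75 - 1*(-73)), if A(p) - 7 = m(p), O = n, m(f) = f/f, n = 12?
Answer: 22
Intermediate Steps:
m(f) = 1
O = 12
A(p) = 8 (A(p) = 7 + 1 = 8)
A(O)*w(9) + (-75 - 1*(-73)) = 8*3 + (-75 - 1*(-73)) = 24 + (-75 + 73) = 24 - 2 = 22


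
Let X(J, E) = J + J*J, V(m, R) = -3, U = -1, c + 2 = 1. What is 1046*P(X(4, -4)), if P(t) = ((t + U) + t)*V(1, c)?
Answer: -122382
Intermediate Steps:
c = -1 (c = -2 + 1 = -1)
X(J, E) = J + J**2
P(t) = 3 - 6*t (P(t) = ((t - 1) + t)*(-3) = ((-1 + t) + t)*(-3) = (-1 + 2*t)*(-3) = 3 - 6*t)
1046*P(X(4, -4)) = 1046*(3 - 24*(1 + 4)) = 1046*(3 - 24*5) = 1046*(3 - 6*20) = 1046*(3 - 120) = 1046*(-117) = -122382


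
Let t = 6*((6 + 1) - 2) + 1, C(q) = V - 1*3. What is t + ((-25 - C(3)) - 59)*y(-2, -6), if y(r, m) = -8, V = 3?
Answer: 703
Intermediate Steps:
C(q) = 0 (C(q) = 3 - 1*3 = 3 - 3 = 0)
t = 31 (t = 6*(7 - 2) + 1 = 6*5 + 1 = 30 + 1 = 31)
t + ((-25 - C(3)) - 59)*y(-2, -6) = 31 + ((-25 - 1*0) - 59)*(-8) = 31 + ((-25 + 0) - 59)*(-8) = 31 + (-25 - 59)*(-8) = 31 - 84*(-8) = 31 + 672 = 703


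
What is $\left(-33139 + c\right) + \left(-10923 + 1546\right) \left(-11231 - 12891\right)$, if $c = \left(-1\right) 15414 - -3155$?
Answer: $226146596$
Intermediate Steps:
$c = -12259$ ($c = -15414 + 3155 = -12259$)
$\left(-33139 + c\right) + \left(-10923 + 1546\right) \left(-11231 - 12891\right) = \left(-33139 - 12259\right) + \left(-10923 + 1546\right) \left(-11231 - 12891\right) = -45398 - -226191994 = -45398 + 226191994 = 226146596$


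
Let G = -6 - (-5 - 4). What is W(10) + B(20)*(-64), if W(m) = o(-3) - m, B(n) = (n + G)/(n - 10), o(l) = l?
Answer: -801/5 ≈ -160.20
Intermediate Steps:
G = 3 (G = -6 - 1*(-9) = -6 + 9 = 3)
B(n) = (3 + n)/(-10 + n) (B(n) = (n + 3)/(n - 10) = (3 + n)/(-10 + n))
W(m) = -3 - m
W(10) + B(20)*(-64) = (-3 - 1*10) + ((3 + 20)/(-10 + 20))*(-64) = (-3 - 10) + (23/10)*(-64) = -13 + ((1/10)*23)*(-64) = -13 + (23/10)*(-64) = -13 - 736/5 = -801/5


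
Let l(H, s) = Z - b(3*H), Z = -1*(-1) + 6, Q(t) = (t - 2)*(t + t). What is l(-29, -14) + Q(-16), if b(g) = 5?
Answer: 578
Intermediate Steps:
Q(t) = 2*t*(-2 + t) (Q(t) = (-2 + t)*(2*t) = 2*t*(-2 + t))
Z = 7 (Z = 1 + 6 = 7)
l(H, s) = 2 (l(H, s) = 7 - 1*5 = 7 - 5 = 2)
l(-29, -14) + Q(-16) = 2 + 2*(-16)*(-2 - 16) = 2 + 2*(-16)*(-18) = 2 + 576 = 578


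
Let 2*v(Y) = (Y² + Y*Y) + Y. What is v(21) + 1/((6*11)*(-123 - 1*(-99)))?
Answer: 715175/1584 ≈ 451.50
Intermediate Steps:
v(Y) = Y² + Y/2 (v(Y) = ((Y² + Y*Y) + Y)/2 = ((Y² + Y²) + Y)/2 = (2*Y² + Y)/2 = (Y + 2*Y²)/2 = Y² + Y/2)
v(21) + 1/((6*11)*(-123 - 1*(-99))) = 21*(½ + 21) + 1/((6*11)*(-123 - 1*(-99))) = 21*(43/2) + 1/(66*(-123 + 99)) = 903/2 + 1/(66*(-24)) = 903/2 + 1/(-1584) = 903/2 - 1/1584 = 715175/1584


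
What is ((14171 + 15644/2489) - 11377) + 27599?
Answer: 75663821/2489 ≈ 30399.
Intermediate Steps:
((14171 + 15644/2489) - 11377) + 27599 = (35287263/2489 - 11377) + 27599 = 6969910/2489 + 27599 = 75663821/2489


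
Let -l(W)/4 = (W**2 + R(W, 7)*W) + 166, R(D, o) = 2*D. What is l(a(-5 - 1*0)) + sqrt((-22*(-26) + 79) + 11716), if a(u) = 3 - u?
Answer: -1432 + sqrt(12367) ≈ -1320.8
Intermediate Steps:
l(W) = -664 - 12*W**2 (l(W) = -4*((W**2 + (2*W)*W) + 166) = -4*((W**2 + 2*W**2) + 166) = -4*(3*W**2 + 166) = -4*(166 + 3*W**2) = -664 - 12*W**2)
l(a(-5 - 1*0)) + sqrt((-22*(-26) + 79) + 11716) = (-664 - 12*(3 - (-5 - 1*0))**2) + sqrt((-22*(-26) + 79) + 11716) = (-664 - 12*(3 - (-5 + 0))**2) + sqrt((572 + 79) + 11716) = (-664 - 12*(3 - 1*(-5))**2) + sqrt(651 + 11716) = (-664 - 12*(3 + 5)**2) + sqrt(12367) = (-664 - 12*8**2) + sqrt(12367) = (-664 - 12*64) + sqrt(12367) = (-664 - 768) + sqrt(12367) = -1432 + sqrt(12367)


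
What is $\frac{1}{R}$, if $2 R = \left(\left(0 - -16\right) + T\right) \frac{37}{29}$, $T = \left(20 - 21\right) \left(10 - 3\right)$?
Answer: $\frac{58}{333} \approx 0.17417$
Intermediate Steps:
$T = -7$ ($T = \left(-1\right) 7 = -7$)
$R = \frac{333}{58}$ ($R = \frac{\left(\left(0 - -16\right) - 7\right) \frac{37}{29}}{2} = \frac{\left(\left(0 + 16\right) - 7\right) 37 \cdot \frac{1}{29}}{2} = \frac{\left(16 - 7\right) \frac{37}{29}}{2} = \frac{9 \cdot \frac{37}{29}}{2} = \frac{1}{2} \cdot \frac{333}{29} = \frac{333}{58} \approx 5.7414$)
$\frac{1}{R} = \frac{1}{\frac{333}{58}} = \frac{58}{333}$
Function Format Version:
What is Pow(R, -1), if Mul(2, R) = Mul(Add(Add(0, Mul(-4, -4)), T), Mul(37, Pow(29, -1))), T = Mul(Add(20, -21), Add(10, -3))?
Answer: Rational(58, 333) ≈ 0.17417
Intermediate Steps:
T = -7 (T = Mul(-1, 7) = -7)
R = Rational(333, 58) (R = Mul(Rational(1, 2), Mul(Add(Add(0, Mul(-4, -4)), -7), Mul(37, Pow(29, -1)))) = Mul(Rational(1, 2), Mul(Add(Add(0, 16), -7), Mul(37, Rational(1, 29)))) = Mul(Rational(1, 2), Mul(Add(16, -7), Rational(37, 29))) = Mul(Rational(1, 2), Mul(9, Rational(37, 29))) = Mul(Rational(1, 2), Rational(333, 29)) = Rational(333, 58) ≈ 5.7414)
Pow(R, -1) = Pow(Rational(333, 58), -1) = Rational(58, 333)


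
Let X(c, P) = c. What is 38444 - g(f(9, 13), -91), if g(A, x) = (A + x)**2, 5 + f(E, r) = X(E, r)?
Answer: 30875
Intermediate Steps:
f(E, r) = -5 + E
38444 - g(f(9, 13), -91) = 38444 - ((-5 + 9) - 91)**2 = 38444 - (4 - 91)**2 = 38444 - 1*(-87)**2 = 38444 - 1*7569 = 38444 - 7569 = 30875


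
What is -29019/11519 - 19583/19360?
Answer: -787384417/223007840 ≈ -3.5307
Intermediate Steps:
-29019/11519 - 19583/19360 = -787384417/223007840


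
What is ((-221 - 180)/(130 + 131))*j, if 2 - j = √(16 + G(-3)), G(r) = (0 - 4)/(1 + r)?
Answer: -802/261 + 401*√2/87 ≈ 3.4456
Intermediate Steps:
G(r) = -4/(1 + r)
j = 2 - 3*√2 (j = 2 - √(16 - 4/(1 - 3)) = 2 - √(16 - 4/(-2)) = 2 - √(16 - 4*(-½)) = 2 - √(16 + 2) = 2 - √18 = 2 - 3*√2 ≈ -2.2426)
((-221 - 180)/(130 + 131))*j = ((-221 - 180)/(130 + 131))*(2 - 3*√2) = (-401/261)*(2 - 3*√2) = (-401*1/261)*(2 - 3*√2) = -401*(2 - 3*√2)/261 = -802/261 + 401*√2/87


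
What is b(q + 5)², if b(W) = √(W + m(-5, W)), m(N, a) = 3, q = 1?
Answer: 9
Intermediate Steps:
b(W) = √(3 + W) (b(W) = √(W + 3) = √(3 + W))
b(q + 5)² = (√(3 + (1 + 5)))² = (√(3 + 6))² = (√9)² = 3² = 9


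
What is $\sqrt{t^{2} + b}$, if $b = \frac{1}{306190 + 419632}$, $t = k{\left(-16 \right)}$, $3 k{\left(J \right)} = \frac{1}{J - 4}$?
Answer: $\frac{\sqrt{132357633721}}{21774660} \approx 0.016708$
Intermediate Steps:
$k{\left(J \right)} = \frac{1}{3 \left(-4 + J\right)}$ ($k{\left(J \right)} = \frac{1}{3 \left(J - 4\right)} = \frac{1}{3 \left(-4 + J\right)}$)
$t = - \frac{1}{60}$ ($t = \frac{1}{3 \left(-4 - 16\right)} = \frac{1}{3 \left(-20\right)} = \frac{1}{3} \left(- \frac{1}{20}\right) = - \frac{1}{60} \approx -0.016667$)
$b = \frac{1}{725822} \approx 1.3777 \cdot 10^{-6}$
$\sqrt{t^{2} + b} = \sqrt{\left(- \frac{1}{60}\right)^{2} + \frac{1}{725822}} = \sqrt{\frac{1}{3600} + \frac{1}{725822}} = \sqrt{\frac{364711}{1306479600}} = \frac{\sqrt{132357633721}}{21774660}$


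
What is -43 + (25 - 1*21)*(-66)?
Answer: -307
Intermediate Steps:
-43 + (25 - 1*21)*(-66) = -43 + (25 - 21)*(-66) = -43 + 4*(-66) = -43 - 264 = -307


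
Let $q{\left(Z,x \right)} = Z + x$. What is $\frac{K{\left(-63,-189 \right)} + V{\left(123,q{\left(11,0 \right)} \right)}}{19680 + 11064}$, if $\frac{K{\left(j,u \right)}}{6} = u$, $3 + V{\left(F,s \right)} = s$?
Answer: $- \frac{563}{15372} \approx -0.036625$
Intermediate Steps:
$V{\left(F,s \right)} = -3 + s$
$K{\left(j,u \right)} = 6 u$
$\frac{K{\left(-63,-189 \right)} + V{\left(123,q{\left(11,0 \right)} \right)}}{19680 + 11064} = \frac{6 \left(-189\right) + \left(-3 + \left(11 + 0\right)\right)}{19680 + 11064} = \frac{-1134 + \left(-3 + 11\right)}{30744} = \left(-1134 + 8\right) \frac{1}{30744} = \left(-1126\right) \frac{1}{30744} = - \frac{563}{15372}$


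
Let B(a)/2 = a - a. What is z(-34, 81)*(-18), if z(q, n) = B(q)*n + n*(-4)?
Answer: 5832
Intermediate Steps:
B(a) = 0 (B(a) = 2*(a - a) = 2*0 = 0)
z(q, n) = -4*n (z(q, n) = 0*n + n*(-4) = 0 - 4*n = -4*n)
z(-34, 81)*(-18) = -4*81*(-18) = -324*(-18) = 5832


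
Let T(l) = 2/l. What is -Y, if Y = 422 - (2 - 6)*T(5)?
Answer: -2118/5 ≈ -423.60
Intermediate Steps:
Y = 2118/5 (Y = 422 - (2 - 6)*2/5 = 422 - (-4)*2*(⅕) = 422 - (-4)*2/5 = 422 - 1*(-8/5) = 422 + 8/5 = 2118/5 ≈ 423.60)
-Y = -1*2118/5 = -2118/5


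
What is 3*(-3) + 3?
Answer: -6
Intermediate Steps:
3*(-3) + 3 = -9 + 3 = -6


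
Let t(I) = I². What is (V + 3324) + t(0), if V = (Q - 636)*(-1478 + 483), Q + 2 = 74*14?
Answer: -392686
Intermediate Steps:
Q = 1034 (Q = -2 + 74*14 = -2 + 1036 = 1034)
V = -396010 (V = (1034 - 636)*(-1478 + 483) = 398*(-995) = -396010)
(V + 3324) + t(0) = (-396010 + 3324) + 0² = -392686 + 0 = -392686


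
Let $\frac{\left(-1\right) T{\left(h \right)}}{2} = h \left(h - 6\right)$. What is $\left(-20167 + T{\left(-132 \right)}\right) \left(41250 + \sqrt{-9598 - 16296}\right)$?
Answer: $-2334708750 - 622589 i \sqrt{214} \approx -2.3347 \cdot 10^{9} - 9.1077 \cdot 10^{6} i$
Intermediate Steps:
$T{\left(h \right)} = - 2 h \left(-6 + h\right)$ ($T{\left(h \right)} = - 2 h \left(h - 6\right) = - 2 h \left(-6 + h\right)$)
$\left(-20167 + T{\left(-132 \right)}\right) \left(41250 + \sqrt{-9598 - 16296}\right) = \left(-20167 + 2 \left(-132\right) \left(6 - -132\right)\right) \left(41250 + \sqrt{-9598 - 16296}\right) = \left(-20167 + 2 \left(-132\right) \left(6 + 132\right)\right) \left(41250 + \sqrt{-25894}\right) = \left(-20167 + 2 \left(-132\right) 138\right) \left(41250 + 11 i \sqrt{214}\right) = \left(-20167 - 36432\right) \left(41250 + 11 i \sqrt{214}\right) = - 56599 \left(41250 + 11 i \sqrt{214}\right) = -2334708750 - 622589 i \sqrt{214}$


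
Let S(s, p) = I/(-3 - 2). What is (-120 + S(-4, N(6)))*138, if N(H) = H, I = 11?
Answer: -84318/5 ≈ -16864.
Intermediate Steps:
S(s, p) = -11/5 (S(s, p) = 11/(-3 - 2) = 11/(-5) = 11*(-⅕) = -11/5)
(-120 + S(-4, N(6)))*138 = (-120 - 11/5)*138 = -611/5*138 = -84318/5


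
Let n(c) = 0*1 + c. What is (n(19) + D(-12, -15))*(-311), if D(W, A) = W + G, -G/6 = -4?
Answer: -9641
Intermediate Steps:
G = 24 (G = -6*(-4) = 24)
D(W, A) = 24 + W (D(W, A) = W + 24 = 24 + W)
n(c) = c (n(c) = 0 + c = c)
(n(19) + D(-12, -15))*(-311) = (19 + (24 - 12))*(-311) = (19 + 12)*(-311) = 31*(-311) = -9641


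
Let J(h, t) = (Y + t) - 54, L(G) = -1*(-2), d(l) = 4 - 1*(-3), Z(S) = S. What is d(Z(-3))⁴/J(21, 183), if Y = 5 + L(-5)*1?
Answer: 2401/136 ≈ 17.654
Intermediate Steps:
d(l) = 7 (d(l) = 4 + 3 = 7)
L(G) = 2
Y = 7 (Y = 5 + 2*1 = 5 + 2 = 7)
J(h, t) = -47 + t (J(h, t) = (7 + t) - 54 = -47 + t)
d(Z(-3))⁴/J(21, 183) = 7⁴/(-47 + 183) = 2401/136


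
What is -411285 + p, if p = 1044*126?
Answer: -279741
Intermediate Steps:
p = 131544
-411285 + p = -411285 + 131544 = -279741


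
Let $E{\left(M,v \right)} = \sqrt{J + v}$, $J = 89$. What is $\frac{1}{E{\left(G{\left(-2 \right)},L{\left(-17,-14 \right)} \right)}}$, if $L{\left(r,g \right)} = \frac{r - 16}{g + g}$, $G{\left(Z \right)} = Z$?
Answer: $\frac{2 \sqrt{707}}{505} \approx 0.1053$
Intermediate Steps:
$L{\left(r,g \right)} = \frac{-16 + r}{2 g}$
$E{\left(M,v \right)} = \sqrt{89 + v}$
$\frac{1}{E{\left(G{\left(-2 \right)},L{\left(-17,-14 \right)} \right)}} = \frac{1}{\sqrt{89 + \frac{-16 - 17}{2 \left(-14\right)}}} = \frac{1}{\sqrt{89 + \frac{1}{2} \left(- \frac{1}{14}\right) \left(-33\right)}} = \frac{1}{\sqrt{89 + \frac{33}{28}}} = \frac{1}{\sqrt{\frac{2525}{28}}} = \frac{1}{\frac{5}{14} \sqrt{707}} = \frac{2 \sqrt{707}}{505}$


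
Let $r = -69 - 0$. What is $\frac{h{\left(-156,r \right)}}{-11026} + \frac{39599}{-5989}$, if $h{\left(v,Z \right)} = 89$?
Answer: $- \frac{437151595}{66034714} \approx -6.62$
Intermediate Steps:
$r = -69$ ($r = -69 + 0 = -69$)
$\frac{h{\left(-156,r \right)}}{-11026} + \frac{39599}{-5989} = \frac{89}{-11026} + \frac{39599}{-5989} = 89 \left(- \frac{1}{11026}\right) + 39599 \left(- \frac{1}{5989}\right) = - \frac{89}{11026} - \frac{39599}{5989} = - \frac{437151595}{66034714}$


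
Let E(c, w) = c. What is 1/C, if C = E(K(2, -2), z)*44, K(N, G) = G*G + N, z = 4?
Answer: 1/264 ≈ 0.0037879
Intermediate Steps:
K(N, G) = N + G² (K(N, G) = G² + N = N + G²)
C = 264 (C = (2 + (-2)²)*44 = (2 + 4)*44 = 6*44 = 264)
1/C = 1/264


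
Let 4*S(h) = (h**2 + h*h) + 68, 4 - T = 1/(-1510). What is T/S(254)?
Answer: 6041/48735250 ≈ 0.00012396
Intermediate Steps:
T = 6041/1510 (T = 4 - 1/(-1510) = 4 - 1*(-1/1510) = 4 + 1/1510 = 6041/1510 ≈ 4.0007)
S(h) = 17 + h**2/2 (S(h) = ((h**2 + h*h) + 68)/4 = ((h**2 + h**2) + 68)/4 = (2*h**2 + 68)/4 = (68 + 2*h**2)/4 = 17 + h**2/2)
T/S(254) = 6041/(1510*(17 + (1/2)*254**2)) = 6041/(1510*(17 + (1/2)*64516)) = 6041/(1510*(17 + 32258)) = (6041/1510)/32275 = (6041/1510)*(1/32275) = 6041/48735250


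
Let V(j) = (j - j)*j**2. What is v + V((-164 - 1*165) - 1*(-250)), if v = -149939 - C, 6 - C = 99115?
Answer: -50830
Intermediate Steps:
C = -99109 (C = 6 - 1*99115 = 6 - 99115 = -99109)
v = -50830 (v = -149939 - 1*(-99109) = -149939 + 99109 = -50830)
V(j) = 0 (V(j) = 0*j**2 = 0)
v + V((-164 - 1*165) - 1*(-250)) = -50830 + 0 = -50830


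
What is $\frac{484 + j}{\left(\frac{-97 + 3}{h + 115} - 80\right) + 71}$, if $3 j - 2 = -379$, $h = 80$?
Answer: $- \frac{1625}{43} \approx -37.791$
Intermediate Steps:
$j = - \frac{377}{3}$ ($j = \frac{2}{3} + \frac{1}{3} \left(-379\right) = \frac{2}{3} - \frac{379}{3} = - \frac{377}{3} \approx -125.67$)
$\frac{484 + j}{\left(\frac{-97 + 3}{h + 115} - 80\right) + 71} = \frac{484 - \frac{377}{3}}{\left(\frac{-97 + 3}{80 + 115} - 80\right) + 71} = \frac{1075}{3 \left(\left(- \frac{94}{195} - 80\right) + 71\right)} = \frac{1075}{3 \left(- \frac{15694}{195} + 71\right)} = \frac{1075}{3 \left(- \frac{1849}{195}\right)} = \frac{1075}{3} \left(- \frac{195}{1849}\right) = - \frac{1625}{43}$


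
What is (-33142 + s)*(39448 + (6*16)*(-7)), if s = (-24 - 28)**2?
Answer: -1180263888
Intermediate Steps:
s = 2704 (s = (-52)**2 = 2704)
(-33142 + s)*(39448 + (6*16)*(-7)) = (-33142 + 2704)*(39448 + (6*16)*(-7)) = -30438*(39448 + 96*(-7)) = -30438*(39448 - 672) = -30438*38776 = -1180263888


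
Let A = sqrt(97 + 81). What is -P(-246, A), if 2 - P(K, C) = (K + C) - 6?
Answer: -254 + sqrt(178) ≈ -240.66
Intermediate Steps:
A = sqrt(178) ≈ 13.342
P(K, C) = 8 - C - K (P(K, C) = 2 - ((K + C) - 6) = 2 - ((C + K) - 6) = 2 - (-6 + C + K) = 2 + (6 - C - K) = 8 - C - K)
-P(-246, A) = -(8 - sqrt(178) - 1*(-246)) = -(8 - sqrt(178) + 246) = -(254 - sqrt(178)) = -254 + sqrt(178)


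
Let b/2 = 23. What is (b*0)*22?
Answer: 0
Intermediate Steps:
b = 46 (b = 2*23 = 46)
(b*0)*22 = (46*0)*22 = 0*22 = 0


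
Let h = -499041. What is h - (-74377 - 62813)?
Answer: -361851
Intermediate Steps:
h - (-74377 - 62813) = -499041 - (-74377 - 62813) = -499041 - 1*(-137190) = -499041 + 137190 = -361851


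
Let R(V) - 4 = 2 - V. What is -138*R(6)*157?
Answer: 0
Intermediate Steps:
R(V) = 6 - V (R(V) = 4 + (2 - V) = 6 - V)
-138*R(6)*157 = -138*(6 - 1*6)*157 = -138*(6 - 6)*157 = -138*0*157 = 0*157 = 0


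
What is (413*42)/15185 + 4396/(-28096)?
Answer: 105149989/106659440 ≈ 0.98585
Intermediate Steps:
(413*42)/15185 + 4396/(-28096) = 17346*(1/15185) + 4396*(-1/28096) = 17346/15185 - 1099/7024 = 105149989/106659440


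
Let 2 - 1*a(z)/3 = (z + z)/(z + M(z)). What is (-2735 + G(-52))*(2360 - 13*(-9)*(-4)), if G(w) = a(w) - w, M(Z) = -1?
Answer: -269029156/53 ≈ -5.0760e+6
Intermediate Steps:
a(z) = 6 - 6*z/(-1 + z) (a(z) = 6 - 3*(z + z)/(z - 1) = 6 - 3*2*z/(-1 + z) = 6 - 6*z/(-1 + z))
G(w) = -w - 6/(-1 + w) (G(w) = -6/(-1 + w) - w = -w - 6/(-1 + w))
(-2735 + G(-52))*(2360 - 13*(-9)*(-4)) = (-2735 + (-6 - 52 - 1*(-52)**2)/(-1 - 52))*(2360 - 13*(-9)*(-4)) = (-2735 + (-6 - 52 - 1*2704)/(-53))*(2360 + 117*(-4)) = (-2735 - (-6 - 52 - 2704)/53)*(2360 - 468) = (-2735 - 1/53*(-2762))*1892 = (-2735 + 2762/53)*1892 = -142193/53*1892 = -269029156/53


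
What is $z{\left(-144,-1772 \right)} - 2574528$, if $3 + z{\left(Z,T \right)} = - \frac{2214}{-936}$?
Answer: $- \frac{133875489}{52} \approx -2.5745 \cdot 10^{6}$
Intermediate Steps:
$z{\left(Z,T \right)} = - \frac{33}{52}$ ($z{\left(Z,T \right)} = -3 - \frac{2214}{-936} = -3 - - \frac{123}{52} = -3 + \frac{123}{52} = - \frac{33}{52}$)
$z{\left(-144,-1772 \right)} - 2574528 = - \frac{33}{52} - 2574528 = - \frac{133875489}{52}$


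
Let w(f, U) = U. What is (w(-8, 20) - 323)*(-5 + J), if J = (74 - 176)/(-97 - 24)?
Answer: 152409/121 ≈ 1259.6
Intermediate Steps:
J = 102/121 (J = -102/(-121) = -102*(-1/121) = 102/121 ≈ 0.84298)
(w(-8, 20) - 323)*(-5 + J) = (20 - 323)*(-5 + 102/121) = -303*(-503/121) = 152409/121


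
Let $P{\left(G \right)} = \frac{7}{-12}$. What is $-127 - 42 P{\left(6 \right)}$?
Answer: $- \frac{205}{2} \approx -102.5$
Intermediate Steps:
$P{\left(G \right)} = - \frac{7}{12}$ ($P{\left(G \right)} = 7 \left(- \frac{1}{12}\right) = - \frac{7}{12}$)
$-127 - 42 P{\left(6 \right)} = -127 - - \frac{49}{2} = -127 + \frac{49}{2} = - \frac{205}{2}$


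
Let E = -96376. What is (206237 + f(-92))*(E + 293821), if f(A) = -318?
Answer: 40657676955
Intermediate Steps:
(206237 + f(-92))*(E + 293821) = (206237 - 318)*(-96376 + 293821) = 205919*197445 = 40657676955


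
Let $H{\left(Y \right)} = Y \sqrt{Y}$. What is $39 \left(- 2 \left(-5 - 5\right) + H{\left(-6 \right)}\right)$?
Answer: $780 - 234 i \sqrt{6} \approx 780.0 - 573.18 i$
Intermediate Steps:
$H{\left(Y \right)} = Y^{\frac{3}{2}}$
$39 \left(- 2 \left(-5 - 5\right) + H{\left(-6 \right)}\right) = 39 \left(- 2 \left(-5 - 5\right) + \left(-6\right)^{\frac{3}{2}}\right) = 39 \left(\left(-2\right) \left(-10\right) - 6 i \sqrt{6}\right) = 39 \left(20 - 6 i \sqrt{6}\right) = 780 - 234 i \sqrt{6}$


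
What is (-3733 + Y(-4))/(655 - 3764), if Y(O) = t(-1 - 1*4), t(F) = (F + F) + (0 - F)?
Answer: 3738/3109 ≈ 1.2023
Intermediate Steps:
t(F) = F (t(F) = 2*F - F = F)
Y(O) = -5 (Y(O) = -1 - 1*4 = -1 - 4 = -5)
(-3733 + Y(-4))/(655 - 3764) = (-3733 - 5)/(655 - 3764) = -3738/(-3109) = -3738*(-1/3109) = 3738/3109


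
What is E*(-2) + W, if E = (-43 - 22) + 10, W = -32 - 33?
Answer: 45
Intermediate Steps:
W = -65
E = -55 (E = -65 + 10 = -55)
E*(-2) + W = -55*(-2) - 65 = 110 - 65 = 45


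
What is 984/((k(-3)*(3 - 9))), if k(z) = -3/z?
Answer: -164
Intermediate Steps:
984/((k(-3)*(3 - 9))) = 984/(((-3/(-3))*(3 - 9))) = 984/((-3*(-⅓)*(-6))) = 984/((1*(-6))) = 984/(-6) = 984*(-⅙) = -164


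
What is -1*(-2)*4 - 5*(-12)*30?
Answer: 1808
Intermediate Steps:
-1*(-2)*4 - 5*(-12)*30 = 2*4 + 60*30 = 8 + 1800 = 1808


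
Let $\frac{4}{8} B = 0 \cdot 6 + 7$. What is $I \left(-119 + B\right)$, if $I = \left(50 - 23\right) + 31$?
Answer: $-6090$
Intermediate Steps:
$I = 58$ ($I = 27 + 31 = 58$)
$B = 14$ ($B = 2 \left(0 \cdot 6 + 7\right) = 2 \left(0 + 7\right) = 2 \cdot 7 = 14$)
$I \left(-119 + B\right) = 58 \left(-119 + 14\right) = 58 \left(-105\right) = -6090$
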